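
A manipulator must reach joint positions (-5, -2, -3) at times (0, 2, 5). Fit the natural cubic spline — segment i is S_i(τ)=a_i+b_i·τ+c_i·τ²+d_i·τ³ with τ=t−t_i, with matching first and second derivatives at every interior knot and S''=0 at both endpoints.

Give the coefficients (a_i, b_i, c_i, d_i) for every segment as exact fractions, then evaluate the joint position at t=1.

  seg 0: a=-5 b=28/15 c=0 d=-11/120
  seg 1: a=-2 b=23/30 c=-11/20 d=11/180
S(1) = -129/40

Δ: Δ0=3/2, Δ1=-1/3
row 1: diag=10, rhs=-11; c'=3/10, d'=-11/10
back: M1=-11/10
M: M0=0, M1=-11/10, M2=0
seg 0: a=-5, c=M0/2=0, d=(M1−M0)/(6·2)=-11/120, b=Δ0−h0·(2M0+M1)/6=28/15
seg 1: a=-2, c=M1/2=-11/20, d=(M2−M1)/(6·3)=11/180, b=Δ1−h1·(2M1+M2)/6=23/30
t_q=1 → seg 0, τ=1; S=-5+28/15·τ+0·τ²+-11/120·τ³=-129/40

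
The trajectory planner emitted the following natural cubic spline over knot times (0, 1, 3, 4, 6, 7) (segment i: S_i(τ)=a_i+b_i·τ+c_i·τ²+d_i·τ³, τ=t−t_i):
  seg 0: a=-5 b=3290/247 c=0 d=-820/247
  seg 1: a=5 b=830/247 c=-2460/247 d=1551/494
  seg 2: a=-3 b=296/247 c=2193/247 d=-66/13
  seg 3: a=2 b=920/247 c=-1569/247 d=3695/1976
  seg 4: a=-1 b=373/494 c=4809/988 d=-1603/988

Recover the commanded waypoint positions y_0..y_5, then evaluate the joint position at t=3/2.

y_0=-5 y_1=5 y_2=-3 y_3=2 y_4=-1 y_5=3
S(3/2) = 18111/3952

y_0 = S_0(0) = a_0 = -5
y_1 = S_1(0) = a_1 = 5
y_2 = S_2(0) = a_2 = -3
y_3 = S_3(0) = a_3 = 2
y_4 = S_4(0) = a_4 = -1
y_5 = S_4(1) = 3
t_q=3/2 is in segment 1 (τ=1/2); S_1(τ)=18111/3952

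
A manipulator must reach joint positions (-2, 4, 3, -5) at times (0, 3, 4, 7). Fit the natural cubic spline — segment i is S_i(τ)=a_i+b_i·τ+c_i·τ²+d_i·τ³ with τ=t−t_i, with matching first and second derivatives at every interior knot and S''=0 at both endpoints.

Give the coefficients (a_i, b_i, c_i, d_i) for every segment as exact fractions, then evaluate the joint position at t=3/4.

Δ: Δ0=2, Δ1=-1, Δ2=-8/3
row 1: diag=8, rhs=-18; c'=1/8, d'=-9/4
row 2: denom=8−1·1/8=63/8; d'=(-10−1·-9/4)/(63/8)=-62/63
back: M2=-62/63
back: M1=-9/4−1/8·-62/63=-134/63
M: M0=0, M1=-134/63, M2=-62/63, M3=0
seg 0: a=-2, c=M0/2=0, d=(M1−M0)/(6·3)=-67/567, b=Δ0−h0·(2M0+M1)/6=193/63
seg 1: a=4, c=M1/2=-67/63, d=(M2−M1)/(6·1)=4/21, b=Δ1−h1·(2M1+M2)/6=-8/63
seg 2: a=3, c=M2/2=-31/63, d=(M3−M2)/(6·3)=31/567, b=Δ2−h2·(2M2+M3)/6=-106/63
t_q=3/4 → seg 0, τ=3/4; S=-2+193/63·τ+0·τ²+-67/567·τ³=111/448

  seg 0: a=-2 b=193/63 c=0 d=-67/567
  seg 1: a=4 b=-8/63 c=-67/63 d=4/21
  seg 2: a=3 b=-106/63 c=-31/63 d=31/567
S(3/4) = 111/448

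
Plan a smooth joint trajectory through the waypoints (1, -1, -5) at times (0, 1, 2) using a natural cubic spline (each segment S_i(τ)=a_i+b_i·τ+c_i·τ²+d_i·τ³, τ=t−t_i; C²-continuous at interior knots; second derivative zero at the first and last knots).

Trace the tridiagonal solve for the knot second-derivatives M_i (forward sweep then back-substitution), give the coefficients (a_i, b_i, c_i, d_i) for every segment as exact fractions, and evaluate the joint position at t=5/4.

  seg 0: a=1 b=-3/2 c=0 d=-1/2
  seg 1: a=-1 b=-3 c=-3/2 d=1/2
S(5/4) = -235/128

Δ: Δ0=-2, Δ1=-4
row 1: diag=4, rhs=-12; c'=1/4, d'=-3
back: M1=-3
M: M0=0, M1=-3, M2=0
seg 0: a=1, c=M0/2=0, d=(M1−M0)/(6·1)=-1/2, b=Δ0−h0·(2M0+M1)/6=-3/2
seg 1: a=-1, c=M1/2=-3/2, d=(M2−M1)/(6·1)=1/2, b=Δ1−h1·(2M1+M2)/6=-3
t_q=5/4 → seg 1, τ=1/4; S=-1+-3·τ+-3/2·τ²+1/2·τ³=-235/128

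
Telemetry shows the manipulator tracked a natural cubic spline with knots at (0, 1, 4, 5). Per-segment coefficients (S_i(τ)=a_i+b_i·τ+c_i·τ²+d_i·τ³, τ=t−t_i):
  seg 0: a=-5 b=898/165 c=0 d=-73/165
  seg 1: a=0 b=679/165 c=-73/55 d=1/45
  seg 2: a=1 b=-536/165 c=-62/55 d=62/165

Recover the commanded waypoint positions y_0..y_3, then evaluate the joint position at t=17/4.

y_0=-5 y_1=0 y_2=1 y_3=-3
S(17/4) = 217/1760

y_0 = S_0(0) = a_0 = -5
y_1 = S_1(0) = a_1 = 0
y_2 = S_2(0) = a_2 = 1
y_3 = S_2(1) = -3
t_q=17/4 is in segment 2 (τ=1/4); S_2(τ)=217/1760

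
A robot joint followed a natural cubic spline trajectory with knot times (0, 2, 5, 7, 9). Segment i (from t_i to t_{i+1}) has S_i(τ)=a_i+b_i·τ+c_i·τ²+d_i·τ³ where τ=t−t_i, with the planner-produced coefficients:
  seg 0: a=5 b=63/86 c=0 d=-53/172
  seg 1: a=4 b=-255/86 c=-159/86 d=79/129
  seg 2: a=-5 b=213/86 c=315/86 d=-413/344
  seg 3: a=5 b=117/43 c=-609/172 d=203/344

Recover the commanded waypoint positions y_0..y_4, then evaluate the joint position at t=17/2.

y_0=5 y_1=4 y_2=-5 y_3=5 y_4=1
S(17/2) = 8549/2752

y_0 = S_0(0) = a_0 = 5
y_1 = S_1(0) = a_1 = 4
y_2 = S_2(0) = a_2 = -5
y_3 = S_3(0) = a_3 = 5
y_4 = S_3(2) = 1
t_q=17/2 is in segment 3 (τ=3/2); S_3(τ)=8549/2752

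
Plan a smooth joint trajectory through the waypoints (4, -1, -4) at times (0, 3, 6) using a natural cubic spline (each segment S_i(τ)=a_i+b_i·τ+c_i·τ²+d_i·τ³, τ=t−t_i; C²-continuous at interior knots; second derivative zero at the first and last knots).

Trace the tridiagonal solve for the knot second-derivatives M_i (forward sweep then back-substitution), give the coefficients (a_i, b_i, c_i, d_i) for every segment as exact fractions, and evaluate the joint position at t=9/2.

Δ: Δ0=-5/3, Δ1=-1
row 1: diag=12, rhs=4; c'=1/4, d'=1/3
back: M1=1/3
M: M0=0, M1=1/3, M2=0
seg 0: a=4, c=M0/2=0, d=(M1−M0)/(6·3)=1/54, b=Δ0−h0·(2M0+M1)/6=-11/6
seg 1: a=-1, c=M1/2=1/6, d=(M2−M1)/(6·3)=-1/54, b=Δ1−h1·(2M1+M2)/6=-4/3
t_q=9/2 → seg 1, τ=3/2; S=-1+-4/3·τ+1/6·τ²+-1/54·τ³=-43/16

  seg 0: a=4 b=-11/6 c=0 d=1/54
  seg 1: a=-1 b=-4/3 c=1/6 d=-1/54
S(9/2) = -43/16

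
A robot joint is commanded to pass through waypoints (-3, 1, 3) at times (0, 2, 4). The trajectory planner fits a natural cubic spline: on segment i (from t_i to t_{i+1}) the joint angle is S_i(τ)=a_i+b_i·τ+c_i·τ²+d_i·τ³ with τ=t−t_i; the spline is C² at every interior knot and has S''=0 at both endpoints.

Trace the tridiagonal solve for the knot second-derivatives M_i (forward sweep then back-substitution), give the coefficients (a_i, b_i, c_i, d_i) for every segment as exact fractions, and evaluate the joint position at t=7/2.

  seg 0: a=-3 b=9/4 c=0 d=-1/16
  seg 1: a=1 b=3/2 c=-3/8 d=1/16
S(7/2) = 335/128

Δ: Δ0=2, Δ1=1
row 1: diag=8, rhs=-6; c'=1/4, d'=-3/4
back: M1=-3/4
M: M0=0, M1=-3/4, M2=0
seg 0: a=-3, c=M0/2=0, d=(M1−M0)/(6·2)=-1/16, b=Δ0−h0·(2M0+M1)/6=9/4
seg 1: a=1, c=M1/2=-3/8, d=(M2−M1)/(6·2)=1/16, b=Δ1−h1·(2M1+M2)/6=3/2
t_q=7/2 → seg 1, τ=3/2; S=1+3/2·τ+-3/8·τ²+1/16·τ³=335/128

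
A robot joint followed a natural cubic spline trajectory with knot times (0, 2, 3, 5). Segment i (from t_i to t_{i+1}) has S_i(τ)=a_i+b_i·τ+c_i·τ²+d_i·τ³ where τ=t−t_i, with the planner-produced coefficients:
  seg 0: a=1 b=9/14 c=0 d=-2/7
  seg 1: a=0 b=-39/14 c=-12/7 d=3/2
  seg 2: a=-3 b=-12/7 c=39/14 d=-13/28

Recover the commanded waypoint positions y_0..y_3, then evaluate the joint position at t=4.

y_0=1 y_1=0 y_2=-3 y_3=1
S(4) = -67/28

y_0 = S_0(0) = a_0 = 1
y_1 = S_1(0) = a_1 = 0
y_2 = S_2(0) = a_2 = -3
y_3 = S_2(2) = 1
t_q=4 is in segment 2 (τ=1); S_2(τ)=-67/28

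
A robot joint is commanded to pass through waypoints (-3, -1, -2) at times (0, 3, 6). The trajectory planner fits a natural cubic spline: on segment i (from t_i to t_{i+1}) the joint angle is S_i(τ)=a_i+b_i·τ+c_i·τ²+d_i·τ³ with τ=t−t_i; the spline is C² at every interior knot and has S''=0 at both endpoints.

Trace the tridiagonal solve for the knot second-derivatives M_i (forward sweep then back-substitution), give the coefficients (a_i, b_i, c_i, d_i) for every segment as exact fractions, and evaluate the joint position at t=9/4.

  seg 0: a=-3 b=11/12 c=0 d=-1/36
  seg 1: a=-1 b=1/6 c=-1/4 d=1/36
S(9/4) = -321/256

Δ: Δ0=2/3, Δ1=-1/3
row 1: diag=12, rhs=-6; c'=1/4, d'=-1/2
back: M1=-1/2
M: M0=0, M1=-1/2, M2=0
seg 0: a=-3, c=M0/2=0, d=(M1−M0)/(6·3)=-1/36, b=Δ0−h0·(2M0+M1)/6=11/12
seg 1: a=-1, c=M1/2=-1/4, d=(M2−M1)/(6·3)=1/36, b=Δ1−h1·(2M1+M2)/6=1/6
t_q=9/4 → seg 0, τ=9/4; S=-3+11/12·τ+0·τ²+-1/36·τ³=-321/256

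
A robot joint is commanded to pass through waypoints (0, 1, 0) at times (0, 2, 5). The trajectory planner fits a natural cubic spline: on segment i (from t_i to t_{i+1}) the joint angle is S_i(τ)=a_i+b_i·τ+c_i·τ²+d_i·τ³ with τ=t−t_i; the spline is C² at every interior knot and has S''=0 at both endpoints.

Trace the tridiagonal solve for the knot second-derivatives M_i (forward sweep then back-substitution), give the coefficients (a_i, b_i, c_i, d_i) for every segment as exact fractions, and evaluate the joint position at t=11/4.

Δ: Δ0=1/2, Δ1=-1/3
row 1: diag=10, rhs=-5; c'=3/10, d'=-1/2
back: M1=-1/2
M: M0=0, M1=-1/2, M2=0
seg 0: a=0, c=M0/2=0, d=(M1−M0)/(6·2)=-1/24, b=Δ0−h0·(2M0+M1)/6=2/3
seg 1: a=1, c=M1/2=-1/4, d=(M2−M1)/(6·3)=1/36, b=Δ1−h1·(2M1+M2)/6=1/6
t_q=11/4 → seg 1, τ=3/4; S=1+1/6·τ+-1/4·τ²+1/36·τ³=255/256

  seg 0: a=0 b=2/3 c=0 d=-1/24
  seg 1: a=1 b=1/6 c=-1/4 d=1/36
S(11/4) = 255/256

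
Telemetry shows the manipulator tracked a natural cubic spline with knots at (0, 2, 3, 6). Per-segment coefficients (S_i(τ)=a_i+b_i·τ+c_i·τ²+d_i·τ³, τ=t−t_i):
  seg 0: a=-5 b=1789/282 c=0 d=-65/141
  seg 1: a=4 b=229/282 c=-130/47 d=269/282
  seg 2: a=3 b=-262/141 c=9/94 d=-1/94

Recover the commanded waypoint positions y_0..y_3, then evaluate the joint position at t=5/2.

y_0 = S_0(0) = a_0 = -5
y_1 = S_1(0) = a_1 = 4
y_2 = S_2(0) = a_2 = 3
y_3 = S_2(3) = -2
t_q=5/2 is in segment 1 (τ=1/2); S_1(τ)=2883/752

y_0=-5 y_1=4 y_2=3 y_3=-2
S(5/2) = 2883/752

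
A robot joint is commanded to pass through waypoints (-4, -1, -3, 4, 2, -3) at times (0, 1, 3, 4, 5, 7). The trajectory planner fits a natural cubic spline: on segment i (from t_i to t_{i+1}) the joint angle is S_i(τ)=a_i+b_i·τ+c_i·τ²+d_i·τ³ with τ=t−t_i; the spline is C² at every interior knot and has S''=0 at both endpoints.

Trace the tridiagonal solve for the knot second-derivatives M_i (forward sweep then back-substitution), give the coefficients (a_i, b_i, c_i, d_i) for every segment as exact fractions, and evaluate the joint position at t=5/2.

  seg 0: a=-4 b=3103/700 c=0 d=-1003/700
  seg 1: a=-1 b=47/350 c=-3009/700 d=653/350
  seg 2: a=-3 b=373/70 c=4827/700 d=-3657/700
  seg 3: a=4 b=2413/700 c=-1536/175 d=333/100
  seg 4: a=2 b=-1441/350 c=849/700 d=-283/1400
S(5/2) = -5843/1400

Δ: Δ0=3, Δ1=-1, Δ2=7, Δ3=-2, Δ4=-5/2
row 1: diag=6, rhs=-24; c'=1/3, d'=-4
row 2: denom=6−2·1/3=16/3; d'=(48−2·-4)/(16/3)=21/2
row 3: denom=4−1·3/16=61/16; d'=(-54−1·21/2)/(61/16)=-1032/61
row 4: denom=6−1·16/61=350/61; d'=(-3−1·-1032/61)/(350/61)=849/350
back: M4=849/350
back: M3=-1032/61−16/61·849/350=-3072/175
back: M2=21/2−3/16·-3072/175=4827/350
back: M1=-4−1/3·4827/350=-3009/350
M: M0=0, M1=-3009/350, M2=4827/350, M3=-3072/175, M4=849/350, M5=0
seg 0: a=-4, c=M0/2=0, d=(M1−M0)/(6·1)=-1003/700, b=Δ0−h0·(2M0+M1)/6=3103/700
seg 1: a=-1, c=M1/2=-3009/700, d=(M2−M1)/(6·2)=653/350, b=Δ1−h1·(2M1+M2)/6=47/350
seg 2: a=-3, c=M2/2=4827/700, d=(M3−M2)/(6·1)=-3657/700, b=Δ2−h2·(2M2+M3)/6=373/70
seg 3: a=4, c=M3/2=-1536/175, d=(M4−M3)/(6·1)=333/100, b=Δ3−h3·(2M3+M4)/6=2413/700
seg 4: a=2, c=M4/2=849/700, d=(M5−M4)/(6·2)=-283/1400, b=Δ4−h4·(2M4+M5)/6=-1441/350
t_q=5/2 → seg 1, τ=3/2; S=-1+47/350·τ+-3009/700·τ²+653/350·τ³=-5843/1400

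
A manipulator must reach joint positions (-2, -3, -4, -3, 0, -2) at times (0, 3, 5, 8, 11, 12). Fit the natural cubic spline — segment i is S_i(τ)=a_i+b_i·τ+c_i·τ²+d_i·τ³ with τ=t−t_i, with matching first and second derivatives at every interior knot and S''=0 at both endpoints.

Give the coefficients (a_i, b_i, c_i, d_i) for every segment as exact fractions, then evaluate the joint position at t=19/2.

  seg 0: a=-2 b=-41/159 c=0 d=-4/477
  seg 1: a=-3 b=-77/159 c=-4/53 d=43/1272
  seg 2: a=-4 b=-121/318 c=27/212 d=211/5724
  seg 3: a=-3 b=877/636 c=73/159 d=-1117/5724
  seg 4: a=0 b=-361/318 c=-275/212 d=275/636
S(19/2) = -945/1696

Δ: Δ0=-1/3, Δ1=-1/2, Δ2=1/3, Δ3=1, Δ4=-2
row 1: diag=10, rhs=-1; c'=1/5, d'=-1/10
row 2: denom=10−2·1/5=48/5; d'=(5−2·-1/10)/(48/5)=13/24
row 3: denom=12−3·5/16=177/16; d'=(4−3·13/24)/(177/16)=38/177
row 4: denom=8−3·16/59=424/59; d'=(-18−3·38/177)/(424/59)=-275/106
back: M4=-275/106
back: M3=38/177−16/59·-275/106=146/159
back: M2=13/24−5/16·146/159=27/106
back: M1=-1/10−1/5·27/106=-8/53
M: M0=0, M1=-8/53, M2=27/106, M3=146/159, M4=-275/106, M5=0
seg 0: a=-2, c=M0/2=0, d=(M1−M0)/(6·3)=-4/477, b=Δ0−h0·(2M0+M1)/6=-41/159
seg 1: a=-3, c=M1/2=-4/53, d=(M2−M1)/(6·2)=43/1272, b=Δ1−h1·(2M1+M2)/6=-77/159
seg 2: a=-4, c=M2/2=27/212, d=(M3−M2)/(6·3)=211/5724, b=Δ2−h2·(2M2+M3)/6=-121/318
seg 3: a=-3, c=M3/2=73/159, d=(M4−M3)/(6·3)=-1117/5724, b=Δ3−h3·(2M3+M4)/6=877/636
seg 4: a=0, c=M4/2=-275/212, d=(M5−M4)/(6·1)=275/636, b=Δ4−h4·(2M4+M5)/6=-361/318
t_q=19/2 → seg 3, τ=3/2; S=-3+877/636·τ+73/159·τ²+-1117/5724·τ³=-945/1696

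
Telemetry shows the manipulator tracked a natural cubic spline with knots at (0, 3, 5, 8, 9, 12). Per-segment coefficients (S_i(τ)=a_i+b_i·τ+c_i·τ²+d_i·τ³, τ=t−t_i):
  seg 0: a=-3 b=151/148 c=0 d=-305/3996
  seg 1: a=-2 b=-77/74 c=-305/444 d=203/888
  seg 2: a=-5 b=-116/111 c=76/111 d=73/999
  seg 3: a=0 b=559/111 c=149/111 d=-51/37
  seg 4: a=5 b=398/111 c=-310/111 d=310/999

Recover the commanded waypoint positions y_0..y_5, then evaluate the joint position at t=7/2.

y_0 = S_0(0) = a_0 = -3
y_1 = S_1(0) = a_1 = -2
y_2 = S_2(0) = a_2 = -5
y_3 = S_3(0) = a_3 = 0
y_4 = S_4(0) = a_4 = 5
y_5 = S_4(3) = -1
t_q=7/2 is in segment 1 (τ=1/2); S_1(τ)=-6307/2368

y_0=-3 y_1=-2 y_2=-5 y_3=0 y_4=5 y_5=-1
S(7/2) = -6307/2368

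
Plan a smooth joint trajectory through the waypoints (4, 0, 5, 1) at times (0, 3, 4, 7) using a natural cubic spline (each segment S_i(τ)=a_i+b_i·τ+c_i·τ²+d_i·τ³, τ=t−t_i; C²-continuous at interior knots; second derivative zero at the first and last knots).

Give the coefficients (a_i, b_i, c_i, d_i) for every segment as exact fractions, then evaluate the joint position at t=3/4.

  seg 0: a=4 b=-85/21 c=0 d=19/63
  seg 1: a=0 b=86/21 c=19/7 d=-38/21
  seg 2: a=5 b=86/21 c=-19/7 d=19/63
S(3/4) = 489/448

Δ: Δ0=-4/3, Δ1=5, Δ2=-4/3
row 1: diag=8, rhs=38; c'=1/8, d'=19/4
row 2: denom=8−1·1/8=63/8; d'=(-38−1·19/4)/(63/8)=-38/7
back: M2=-38/7
back: M1=19/4−1/8·-38/7=38/7
M: M0=0, M1=38/7, M2=-38/7, M3=0
seg 0: a=4, c=M0/2=0, d=(M1−M0)/(6·3)=19/63, b=Δ0−h0·(2M0+M1)/6=-85/21
seg 1: a=0, c=M1/2=19/7, d=(M2−M1)/(6·1)=-38/21, b=Δ1−h1·(2M1+M2)/6=86/21
seg 2: a=5, c=M2/2=-19/7, d=(M3−M2)/(6·3)=19/63, b=Δ2−h2·(2M2+M3)/6=86/21
t_q=3/4 → seg 0, τ=3/4; S=4+-85/21·τ+0·τ²+19/63·τ³=489/448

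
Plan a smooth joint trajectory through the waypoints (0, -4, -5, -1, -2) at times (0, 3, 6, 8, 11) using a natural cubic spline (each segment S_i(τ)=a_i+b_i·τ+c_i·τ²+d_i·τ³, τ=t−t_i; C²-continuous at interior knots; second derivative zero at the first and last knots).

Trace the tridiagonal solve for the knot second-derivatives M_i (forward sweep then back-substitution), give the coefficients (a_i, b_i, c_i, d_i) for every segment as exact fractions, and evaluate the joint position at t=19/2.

Δ: Δ0=-4/3, Δ1=-1/3, Δ2=2, Δ3=-1/3
row 1: diag=12, rhs=6; c'=1/4, d'=1/2
row 2: denom=10−3·1/4=37/4; d'=(14−3·1/2)/(37/4)=50/37
row 3: denom=10−2·8/37=354/37; d'=(-14−2·50/37)/(354/37)=-103/59
back: M3=-103/59
back: M2=50/37−8/37·-103/59=102/59
back: M1=1/2−1/4·102/59=4/59
M: M0=0, M1=4/59, M2=102/59, M3=-103/59, M4=0
seg 0: a=0, c=M0/2=0, d=(M1−M0)/(6·3)=2/531, b=Δ0−h0·(2M0+M1)/6=-242/177
seg 1: a=-4, c=M1/2=2/59, d=(M2−M1)/(6·3)=49/531, b=Δ1−h1·(2M1+M2)/6=-224/177
seg 2: a=-5, c=M2/2=51/59, d=(M3−M2)/(6·2)=-205/708, b=Δ2−h2·(2M2+M3)/6=253/177
seg 3: a=-1, c=M3/2=-103/118, d=(M4−M3)/(6·3)=103/1062, b=Δ3−h3·(2M3+M4)/6=250/177
t_q=19/2 → seg 3, τ=3/2; S=-1+250/177·τ+-103/118·τ²+103/1062·τ³=-489/944

  seg 0: a=0 b=-242/177 c=0 d=2/531
  seg 1: a=-4 b=-224/177 c=2/59 d=49/531
  seg 2: a=-5 b=253/177 c=51/59 d=-205/708
  seg 3: a=-1 b=250/177 c=-103/118 d=103/1062
S(19/2) = -489/944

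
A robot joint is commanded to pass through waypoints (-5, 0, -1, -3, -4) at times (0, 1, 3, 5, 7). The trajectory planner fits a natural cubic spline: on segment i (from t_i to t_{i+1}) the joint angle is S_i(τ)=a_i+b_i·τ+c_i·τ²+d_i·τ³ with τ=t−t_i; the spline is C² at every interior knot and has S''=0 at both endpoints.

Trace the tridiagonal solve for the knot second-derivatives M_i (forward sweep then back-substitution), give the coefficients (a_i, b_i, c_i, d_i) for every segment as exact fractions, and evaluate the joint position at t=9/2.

  seg 0: a=-5 b=245/41 c=0 d=-40/41
  seg 1: a=0 b=125/41 c=-120/41 d=189/328
  seg 2: a=-1 b=-143/82 c=87/164 d=-13/164
  seg 3: a=-3 b=-47/82 c=9/164 d=-3/328
S(9/2) = -3529/1312

Δ: Δ0=5, Δ1=-1/2, Δ2=-1, Δ3=-1/2
row 1: diag=6, rhs=-33; c'=1/3, d'=-11/2
row 2: denom=8−2·1/3=22/3; d'=(-3−2·-11/2)/(22/3)=12/11
row 3: denom=8−2·3/11=82/11; d'=(3−2·12/11)/(82/11)=9/82
back: M3=9/82
back: M2=12/11−3/11·9/82=87/82
back: M1=-11/2−1/3·87/82=-240/41
M: M0=0, M1=-240/41, M2=87/82, M3=9/82, M4=0
seg 0: a=-5, c=M0/2=0, d=(M1−M0)/(6·1)=-40/41, b=Δ0−h0·(2M0+M1)/6=245/41
seg 1: a=0, c=M1/2=-120/41, d=(M2−M1)/(6·2)=189/328, b=Δ1−h1·(2M1+M2)/6=125/41
seg 2: a=-1, c=M2/2=87/164, d=(M3−M2)/(6·2)=-13/164, b=Δ2−h2·(2M2+M3)/6=-143/82
seg 3: a=-3, c=M3/2=9/164, d=(M4−M3)/(6·2)=-3/328, b=Δ3−h3·(2M3+M4)/6=-47/82
t_q=9/2 → seg 2, τ=3/2; S=-1+-143/82·τ+87/164·τ²+-13/164·τ³=-3529/1312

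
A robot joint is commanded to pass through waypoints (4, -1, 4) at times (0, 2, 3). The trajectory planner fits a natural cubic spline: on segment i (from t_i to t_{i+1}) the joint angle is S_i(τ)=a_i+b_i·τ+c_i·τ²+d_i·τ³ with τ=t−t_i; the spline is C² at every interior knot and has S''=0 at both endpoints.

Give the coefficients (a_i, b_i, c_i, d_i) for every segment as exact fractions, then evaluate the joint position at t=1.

  seg 0: a=4 b=-5 c=0 d=5/8
  seg 1: a=-1 b=5/2 c=15/4 d=-5/4
S(1) = -3/8

Δ: Δ0=-5/2, Δ1=5
row 1: diag=6, rhs=45; c'=1/6, d'=15/2
back: M1=15/2
M: M0=0, M1=15/2, M2=0
seg 0: a=4, c=M0/2=0, d=(M1−M0)/(6·2)=5/8, b=Δ0−h0·(2M0+M1)/6=-5
seg 1: a=-1, c=M1/2=15/4, d=(M2−M1)/(6·1)=-5/4, b=Δ1−h1·(2M1+M2)/6=5/2
t_q=1 → seg 0, τ=1; S=4+-5·τ+0·τ²+5/8·τ³=-3/8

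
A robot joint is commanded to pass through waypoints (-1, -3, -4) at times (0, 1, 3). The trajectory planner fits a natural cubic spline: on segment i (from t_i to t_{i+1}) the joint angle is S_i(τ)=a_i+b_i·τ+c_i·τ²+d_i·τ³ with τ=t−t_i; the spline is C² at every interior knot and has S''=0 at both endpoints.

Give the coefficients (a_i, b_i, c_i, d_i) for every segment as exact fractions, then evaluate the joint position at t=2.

  seg 0: a=-1 b=-9/4 c=0 d=1/4
  seg 1: a=-3 b=-3/2 c=3/4 d=-1/8
S(2) = -31/8

Δ: Δ0=-2, Δ1=-1/2
row 1: diag=6, rhs=9; c'=1/3, d'=3/2
back: M1=3/2
M: M0=0, M1=3/2, M2=0
seg 0: a=-1, c=M0/2=0, d=(M1−M0)/(6·1)=1/4, b=Δ0−h0·(2M0+M1)/6=-9/4
seg 1: a=-3, c=M1/2=3/4, d=(M2−M1)/(6·2)=-1/8, b=Δ1−h1·(2M1+M2)/6=-3/2
t_q=2 → seg 1, τ=1; S=-3+-3/2·τ+3/4·τ²+-1/8·τ³=-31/8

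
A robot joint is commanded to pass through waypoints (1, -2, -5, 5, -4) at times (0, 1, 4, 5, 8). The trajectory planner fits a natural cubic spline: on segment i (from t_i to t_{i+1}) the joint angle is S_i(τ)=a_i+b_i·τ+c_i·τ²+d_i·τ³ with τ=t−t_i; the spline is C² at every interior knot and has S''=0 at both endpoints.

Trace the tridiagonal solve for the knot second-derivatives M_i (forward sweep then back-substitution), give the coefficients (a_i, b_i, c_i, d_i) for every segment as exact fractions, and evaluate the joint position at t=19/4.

Δ: Δ0=-3, Δ1=-1, Δ2=10, Δ3=-3
row 1: diag=8, rhs=12; c'=3/8, d'=3/2
row 2: denom=8−3·3/8=55/8; d'=(66−3·3/2)/(55/8)=492/55
row 3: denom=8−1·8/55=432/55; d'=(-78−1·492/55)/(432/55)=-797/72
back: M3=-797/72
back: M2=492/55−8/55·-797/72=95/9
back: M1=3/2−3/8·95/9=-59/24
M: M0=0, M1=-59/24, M2=95/9, M3=-797/72, M4=0
seg 0: a=1, c=M0/2=0, d=(M1−M0)/(6·1)=-59/144, b=Δ0−h0·(2M0+M1)/6=-373/144
seg 1: a=-2, c=M1/2=-59/48, d=(M2−M1)/(6·3)=937/1296, b=Δ1−h1·(2M1+M2)/6=-275/72
seg 2: a=-5, c=M2/2=95/18, d=(M3−M2)/(6·1)=-173/48, b=Δ2−h2·(2M2+M3)/6=1199/144
seg 3: a=5, c=M3/2=-797/144, d=(M4−M3)/(6·3)=797/1296, b=Δ3−h3·(2M3+M4)/6=581/72
t_q=19/4 → seg 2, τ=3/4; S=-5+1199/144·τ+95/18·τ²+-173/48·τ³=8273/3072

  seg 0: a=1 b=-373/144 c=0 d=-59/144
  seg 1: a=-2 b=-275/72 c=-59/48 d=937/1296
  seg 2: a=-5 b=1199/144 c=95/18 d=-173/48
  seg 3: a=5 b=581/72 c=-797/144 d=797/1296
S(19/4) = 8273/3072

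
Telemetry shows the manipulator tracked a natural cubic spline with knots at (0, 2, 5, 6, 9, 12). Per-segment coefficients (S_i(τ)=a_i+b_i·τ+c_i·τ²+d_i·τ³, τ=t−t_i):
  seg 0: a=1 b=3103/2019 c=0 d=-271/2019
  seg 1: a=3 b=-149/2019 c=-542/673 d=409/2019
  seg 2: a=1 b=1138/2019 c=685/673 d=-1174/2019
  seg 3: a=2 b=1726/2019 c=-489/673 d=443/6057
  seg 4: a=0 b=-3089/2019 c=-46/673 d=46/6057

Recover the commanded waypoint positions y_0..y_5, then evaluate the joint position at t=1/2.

y_0=1 y_1=3 y_2=1 y_3=2 y_4=0 y_5=-5
S(1/2) = 9431/5384

y_0 = S_0(0) = a_0 = 1
y_1 = S_1(0) = a_1 = 3
y_2 = S_2(0) = a_2 = 1
y_3 = S_3(0) = a_3 = 2
y_4 = S_4(0) = a_4 = 0
y_5 = S_4(3) = -5
t_q=1/2 is in segment 0 (τ=1/2); S_0(τ)=9431/5384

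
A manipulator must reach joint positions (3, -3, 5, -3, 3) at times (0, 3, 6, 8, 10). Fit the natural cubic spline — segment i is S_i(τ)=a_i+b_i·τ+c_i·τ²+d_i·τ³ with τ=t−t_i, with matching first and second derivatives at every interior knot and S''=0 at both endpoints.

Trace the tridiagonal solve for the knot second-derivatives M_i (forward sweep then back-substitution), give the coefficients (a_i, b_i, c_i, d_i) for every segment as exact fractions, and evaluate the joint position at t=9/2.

Δ: Δ0=-2, Δ1=8/3, Δ2=-4, Δ3=3
row 1: diag=12, rhs=28; c'=1/4, d'=7/3
row 2: denom=10−3·1/4=37/4; d'=(-40−3·7/3)/(37/4)=-188/37
row 3: denom=8−2·8/37=280/37; d'=(42−2·-188/37)/(280/37)=193/28
back: M3=193/28
back: M2=-188/37−8/37·193/28=-46/7
back: M1=7/3−1/4·-46/7=167/42
M: M0=0, M1=167/42, M2=-46/7, M3=193/28, M4=0
seg 0: a=3, c=M0/2=0, d=(M1−M0)/(6·3)=167/756, b=Δ0−h0·(2M0+M1)/6=-335/84
seg 1: a=-3, c=M1/2=167/84, d=(M2−M1)/(6·3)=-443/756, b=Δ1−h1·(2M1+M2)/6=83/42
seg 2: a=5, c=M2/2=-23/7, d=(M3−M2)/(6·2)=377/336, b=Δ2−h2·(2M2+M3)/6=-23/12
seg 3: a=-3, c=M3/2=193/56, d=(M4−M3)/(6·2)=-193/336, b=Δ3−h3·(2M3+M4)/6=-67/42
t_q=9/2 → seg 1, τ=3/2; S=-3+83/42·τ+167/84·τ²+-443/756·τ³=551/224

  seg 0: a=3 b=-335/84 c=0 d=167/756
  seg 1: a=-3 b=83/42 c=167/84 d=-443/756
  seg 2: a=5 b=-23/12 c=-23/7 d=377/336
  seg 3: a=-3 b=-67/42 c=193/56 d=-193/336
S(9/2) = 551/224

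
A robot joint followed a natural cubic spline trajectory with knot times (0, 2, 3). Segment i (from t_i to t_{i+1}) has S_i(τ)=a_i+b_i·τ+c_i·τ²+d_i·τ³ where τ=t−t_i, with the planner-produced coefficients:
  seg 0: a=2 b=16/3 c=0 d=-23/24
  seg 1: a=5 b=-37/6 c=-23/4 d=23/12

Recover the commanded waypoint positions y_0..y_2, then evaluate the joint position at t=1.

y_0=2 y_1=5 y_2=-5
S(1) = 51/8

y_0 = S_0(0) = a_0 = 2
y_1 = S_1(0) = a_1 = 5
y_2 = S_1(1) = -5
t_q=1 is in segment 0 (τ=1); S_0(τ)=51/8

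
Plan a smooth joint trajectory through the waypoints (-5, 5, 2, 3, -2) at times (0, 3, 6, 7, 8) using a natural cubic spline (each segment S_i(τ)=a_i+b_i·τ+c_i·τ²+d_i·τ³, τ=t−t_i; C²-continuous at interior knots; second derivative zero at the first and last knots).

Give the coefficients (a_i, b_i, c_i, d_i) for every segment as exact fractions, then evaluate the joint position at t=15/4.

Δ: Δ0=10/3, Δ1=-1, Δ2=1, Δ3=-5
row 1: diag=12, rhs=-26; c'=1/4, d'=-13/6
row 2: denom=8−3·1/4=29/4; d'=(12−3·-13/6)/(29/4)=74/29
row 3: denom=4−1·4/29=112/29; d'=(-36−1·74/29)/(112/29)=-559/56
back: M3=-559/56
back: M2=74/29−4/29·-559/56=55/14
back: M1=-13/6−1/4·55/14=-529/168
M: M0=0, M1=-529/168, M2=55/14, M3=-559/56, M4=0
seg 0: a=-5, c=M0/2=0, d=(M1−M0)/(6·3)=-529/3024, b=Δ0−h0·(2M0+M1)/6=1649/336
seg 1: a=5, c=M1/2=-529/336, d=(M2−M1)/(6·3)=1189/3024, b=Δ1−h1·(2M1+M2)/6=31/168
seg 2: a=2, c=M2/2=55/28, d=(M3−M2)/(6·1)=-779/336, b=Δ2−h2·(2M2+M3)/6=65/48
seg 3: a=3, c=M3/2=-559/112, d=(M4−M3)/(6·1)=559/336, b=Δ3−h3·(2M3+M4)/6=-281/168
t_q=15/4 → seg 1, τ=3/4; S=5+31/168·τ+-529/336·τ²+1189/3024·τ³=31673/7168

  seg 0: a=-5 b=1649/336 c=0 d=-529/3024
  seg 1: a=5 b=31/168 c=-529/336 d=1189/3024
  seg 2: a=2 b=65/48 c=55/28 d=-779/336
  seg 3: a=3 b=-281/168 c=-559/112 d=559/336
S(15/4) = 31673/7168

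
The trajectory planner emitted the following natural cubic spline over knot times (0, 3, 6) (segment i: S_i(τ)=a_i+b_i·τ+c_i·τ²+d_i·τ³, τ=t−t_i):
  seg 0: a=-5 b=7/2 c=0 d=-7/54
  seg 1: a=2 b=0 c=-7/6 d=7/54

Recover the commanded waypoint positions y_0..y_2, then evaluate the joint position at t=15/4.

y_0=-5 y_1=2 y_2=-5
S(15/4) = 179/128

y_0 = S_0(0) = a_0 = -5
y_1 = S_1(0) = a_1 = 2
y_2 = S_1(3) = -5
t_q=15/4 is in segment 1 (τ=3/4); S_1(τ)=179/128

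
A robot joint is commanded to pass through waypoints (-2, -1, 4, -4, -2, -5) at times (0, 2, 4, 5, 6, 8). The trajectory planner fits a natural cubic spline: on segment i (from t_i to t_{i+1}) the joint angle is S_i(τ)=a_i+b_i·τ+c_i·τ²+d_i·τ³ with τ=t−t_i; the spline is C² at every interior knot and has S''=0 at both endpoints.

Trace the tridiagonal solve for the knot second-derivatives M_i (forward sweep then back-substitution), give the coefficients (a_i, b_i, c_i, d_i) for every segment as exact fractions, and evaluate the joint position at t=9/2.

  seg 0: a=-2 b=-633/482 c=0 d=437/964
  seg 1: a=-1 b=1989/482 c=1311/482 d=-1703/964
  seg 2: a=4 b=-2985/482 c=-1899/241 d=2927/482
  seg 3: a=-4 b=-900/241 c=4983/482 d=-2219/482
  seg 4: a=-2 b=1509/482 c=-837/241 d=279/482
S(9/2) = -1185/3856

Δ: Δ0=1/2, Δ1=5/2, Δ2=-8, Δ3=2, Δ4=-3/2
row 1: diag=8, rhs=12; c'=1/4, d'=3/2
row 2: denom=6−2·1/4=11/2; d'=(-63−2·3/2)/(11/2)=-12
row 3: denom=4−1·2/11=42/11; d'=(60−1·-12)/(42/11)=132/7
row 4: denom=6−1·11/42=241/42; d'=(-21−1·132/7)/(241/42)=-1674/241
back: M4=-1674/241
back: M3=132/7−11/42·-1674/241=4983/241
back: M2=-12−2/11·4983/241=-3798/241
back: M1=3/2−1/4·-3798/241=1311/241
M: M0=0, M1=1311/241, M2=-3798/241, M3=4983/241, M4=-1674/241, M5=0
seg 0: a=-2, c=M0/2=0, d=(M1−M0)/(6·2)=437/964, b=Δ0−h0·(2M0+M1)/6=-633/482
seg 1: a=-1, c=M1/2=1311/482, d=(M2−M1)/(6·2)=-1703/964, b=Δ1−h1·(2M1+M2)/6=1989/482
seg 2: a=4, c=M2/2=-1899/241, d=(M3−M2)/(6·1)=2927/482, b=Δ2−h2·(2M2+M3)/6=-2985/482
seg 3: a=-4, c=M3/2=4983/482, d=(M4−M3)/(6·1)=-2219/482, b=Δ3−h3·(2M3+M4)/6=-900/241
seg 4: a=-2, c=M4/2=-837/241, d=(M5−M4)/(6·2)=279/482, b=Δ4−h4·(2M4+M5)/6=1509/482
t_q=9/2 → seg 2, τ=1/2; S=4+-2985/482·τ+-1899/241·τ²+2927/482·τ³=-1185/3856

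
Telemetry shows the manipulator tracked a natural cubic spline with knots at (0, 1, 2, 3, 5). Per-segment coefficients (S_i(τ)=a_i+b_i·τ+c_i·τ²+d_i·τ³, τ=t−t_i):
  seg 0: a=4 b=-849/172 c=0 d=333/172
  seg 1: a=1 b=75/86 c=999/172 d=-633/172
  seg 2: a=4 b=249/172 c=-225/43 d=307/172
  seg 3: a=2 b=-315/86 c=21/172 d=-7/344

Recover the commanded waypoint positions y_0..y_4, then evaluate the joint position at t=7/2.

y_0 = S_0(0) = a_0 = 4
y_1 = S_1(0) = a_1 = 1
y_2 = S_2(0) = a_2 = 4
y_3 = S_3(0) = a_3 = 2
y_4 = S_3(2) = -5
t_q=7/2 is in segment 3 (τ=1/2); S_3(τ)=541/2752

y_0=4 y_1=1 y_2=4 y_3=2 y_4=-5
S(7/2) = 541/2752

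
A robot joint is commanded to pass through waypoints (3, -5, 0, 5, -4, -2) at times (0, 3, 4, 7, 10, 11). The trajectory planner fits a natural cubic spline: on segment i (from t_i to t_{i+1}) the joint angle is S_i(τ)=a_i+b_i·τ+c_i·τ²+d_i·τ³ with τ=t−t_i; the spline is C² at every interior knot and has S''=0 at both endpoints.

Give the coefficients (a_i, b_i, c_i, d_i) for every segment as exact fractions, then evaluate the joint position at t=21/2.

Δ: Δ0=-8/3, Δ1=5, Δ2=5/3, Δ3=-3, Δ4=2
row 1: diag=8, rhs=46; c'=1/8, d'=23/4
row 2: denom=8−1·1/8=63/8; d'=(-20−1·23/4)/(63/8)=-206/63
row 3: denom=12−3·8/21=76/7; d'=(-28−3·-206/63)/(76/7)=-191/114
row 4: denom=8−3·21/76=545/76; d'=(30−3·-191/114)/(545/76)=2662/545
back: M4=2662/545
back: M3=-191/114−21/76·2662/545=-4946/1635
back: M2=-206/63−8/21·-4946/1635=-1154/545
back: M1=23/4−1/8·-1154/545=3278/545
M: M0=0, M1=3278/545, M2=-1154/545, M3=-4946/1635, M4=2662/545, M5=0
seg 0: a=3, c=M0/2=0, d=(M1−M0)/(6·3)=1639/4905, b=Δ0−h0·(2M0+M1)/6=-9277/1635
seg 1: a=-5, c=M1/2=1639/545, d=(M2−M1)/(6·1)=-2216/1635, b=Δ1−h1·(2M1+M2)/6=5474/1635
seg 2: a=0, c=M2/2=-577/545, d=(M3−M2)/(6·3)=-742/14715, b=Δ2−h2·(2M2+M3)/6=1732/327
seg 3: a=5, c=M3/2=-2473/1635, d=(M4−M3)/(6·3)=6466/14715, b=Δ3−h3·(2M3+M4)/6=-3952/1635
seg 4: a=-4, c=M4/2=1331/545, d=(M5−M4)/(6·1)=-1331/1635, b=Δ4−h4·(2M4+M5)/6=608/1635
t_q=21/2 → seg 4, τ=1/2; S=-4+608/1635·τ+1331/545·τ²+-1331/1635·τ³=-14411/4360

  seg 0: a=3 b=-9277/1635 c=0 d=1639/4905
  seg 1: a=-5 b=5474/1635 c=1639/545 d=-2216/1635
  seg 2: a=0 b=1732/327 c=-577/545 d=-742/14715
  seg 3: a=5 b=-3952/1635 c=-2473/1635 d=6466/14715
  seg 4: a=-4 b=608/1635 c=1331/545 d=-1331/1635
S(21/2) = -14411/4360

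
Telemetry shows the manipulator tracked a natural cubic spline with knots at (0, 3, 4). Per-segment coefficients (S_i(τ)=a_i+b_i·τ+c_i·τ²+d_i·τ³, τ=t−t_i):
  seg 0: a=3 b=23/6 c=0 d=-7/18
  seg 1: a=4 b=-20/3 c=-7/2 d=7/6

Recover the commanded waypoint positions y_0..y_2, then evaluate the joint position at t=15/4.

y_0 = S_0(0) = a_0 = 3
y_1 = S_1(0) = a_1 = 4
y_2 = S_1(1) = -5
t_q=15/4 is in segment 1 (τ=3/4); S_1(τ)=-317/128

y_0=3 y_1=4 y_2=-5
S(15/4) = -317/128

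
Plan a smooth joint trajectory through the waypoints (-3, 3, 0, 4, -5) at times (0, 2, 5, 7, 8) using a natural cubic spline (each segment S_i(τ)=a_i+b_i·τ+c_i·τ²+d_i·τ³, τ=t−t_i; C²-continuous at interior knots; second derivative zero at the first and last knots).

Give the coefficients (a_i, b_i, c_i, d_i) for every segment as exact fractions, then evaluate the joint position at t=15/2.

  seg 0: a=-3 b=1103/253 c=0 d=-86/253
  seg 1: a=3 b=71/253 c=-516/253 d=136/253
  seg 2: a=0 b=647/253 c=708/253 d=-1557/1012
  seg 3: a=4 b=-1192/253 c=-3255/506 d=1085/506
S(15/2) = 1231/4048

Δ: Δ0=3, Δ1=-1, Δ2=2, Δ3=-9
row 1: diag=10, rhs=-24; c'=3/10, d'=-12/5
row 2: denom=10−3·3/10=91/10; d'=(18−3·-12/5)/(91/10)=36/13
row 3: denom=6−2·20/91=506/91; d'=(-66−2·36/13)/(506/91)=-3255/253
back: M3=-3255/253
back: M2=36/13−20/91·-3255/253=1416/253
back: M1=-12/5−3/10·1416/253=-1032/253
M: M0=0, M1=-1032/253, M2=1416/253, M3=-3255/253, M4=0
seg 0: a=-3, c=M0/2=0, d=(M1−M0)/(6·2)=-86/253, b=Δ0−h0·(2M0+M1)/6=1103/253
seg 1: a=3, c=M1/2=-516/253, d=(M2−M1)/(6·3)=136/253, b=Δ1−h1·(2M1+M2)/6=71/253
seg 2: a=0, c=M2/2=708/253, d=(M3−M2)/(6·2)=-1557/1012, b=Δ2−h2·(2M2+M3)/6=647/253
seg 3: a=4, c=M3/2=-3255/506, d=(M4−M3)/(6·1)=1085/506, b=Δ3−h3·(2M3+M4)/6=-1192/253
t_q=15/2 → seg 3, τ=1/2; S=4+-1192/253·τ+-3255/506·τ²+1085/506·τ³=1231/4048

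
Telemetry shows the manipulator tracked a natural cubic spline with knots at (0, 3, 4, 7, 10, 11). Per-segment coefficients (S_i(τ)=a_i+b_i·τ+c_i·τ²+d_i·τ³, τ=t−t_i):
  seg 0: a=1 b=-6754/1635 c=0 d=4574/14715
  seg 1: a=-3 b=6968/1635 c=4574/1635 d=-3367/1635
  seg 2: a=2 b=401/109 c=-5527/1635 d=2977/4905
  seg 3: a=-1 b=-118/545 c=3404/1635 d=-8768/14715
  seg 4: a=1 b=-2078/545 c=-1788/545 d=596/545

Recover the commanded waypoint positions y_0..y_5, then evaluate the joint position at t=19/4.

y_0 = S_0(0) = a_0 = 1
y_1 = S_1(0) = a_1 = -3
y_2 = S_2(0) = a_2 = 2
y_3 = S_3(0) = a_3 = -1
y_4 = S_4(0) = a_4 = 1
y_5 = S_4(1) = -5
t_q=19/4 is in segment 2 (τ=3/4); S_2(τ)=108607/34880

y_0=1 y_1=-3 y_2=2 y_3=-1 y_4=1 y_5=-5
S(19/4) = 108607/34880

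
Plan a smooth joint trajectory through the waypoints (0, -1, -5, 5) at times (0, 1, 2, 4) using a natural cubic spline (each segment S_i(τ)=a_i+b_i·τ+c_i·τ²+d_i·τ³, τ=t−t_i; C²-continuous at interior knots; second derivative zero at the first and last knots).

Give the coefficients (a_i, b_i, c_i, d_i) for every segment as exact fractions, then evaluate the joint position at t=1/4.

Δ: Δ0=-1, Δ1=-4, Δ2=5
row 1: diag=4, rhs=-18; c'=1/4, d'=-9/2
row 2: denom=6−1·1/4=23/4; d'=(54−1·-9/2)/(23/4)=234/23
back: M2=234/23
back: M1=-9/2−1/4·234/23=-162/23
M: M0=0, M1=-162/23, M2=234/23, M3=0
seg 0: a=0, c=M0/2=0, d=(M1−M0)/(6·1)=-27/23, b=Δ0−h0·(2M0+M1)/6=4/23
seg 1: a=-1, c=M1/2=-81/23, d=(M2−M1)/(6·1)=66/23, b=Δ1−h1·(2M1+M2)/6=-77/23
seg 2: a=-5, c=M2/2=117/23, d=(M3−M2)/(6·2)=-39/46, b=Δ2−h2·(2M2+M3)/6=-41/23
t_q=1/4 → seg 0, τ=1/4; S=0+4/23·τ+0·τ²+-27/23·τ³=37/1472

  seg 0: a=0 b=4/23 c=0 d=-27/23
  seg 1: a=-1 b=-77/23 c=-81/23 d=66/23
  seg 2: a=-5 b=-41/23 c=117/23 d=-39/46
S(1/4) = 37/1472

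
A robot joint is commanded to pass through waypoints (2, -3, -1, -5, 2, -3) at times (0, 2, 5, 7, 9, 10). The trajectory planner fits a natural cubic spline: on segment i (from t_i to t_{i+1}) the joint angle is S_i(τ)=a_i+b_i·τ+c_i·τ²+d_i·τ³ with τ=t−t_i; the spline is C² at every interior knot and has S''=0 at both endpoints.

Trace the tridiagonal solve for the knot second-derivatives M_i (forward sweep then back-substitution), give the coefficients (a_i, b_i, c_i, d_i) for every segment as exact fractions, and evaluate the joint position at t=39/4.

  seg 0: a=2 b=-20023/5646 c=0 d=1477/5646
  seg 1: a=-3 b=-2299/5646 c=1477/941 d=-6841/16938
  seg 2: a=-1 b=-5348/2823 c=-3887/1882 d=11363/11292
  seg 3: a=-5 b=5419/2823 c=3738/941 d=-35933/22584
  seg 4: a=2 b=-7249/5646 c=-20981/3764 d=20981/11292
S(39/4) = -316663/240896

Δ: Δ0=-5/2, Δ1=2/3, Δ2=-2, Δ3=7/2, Δ4=-5
row 1: diag=10, rhs=19; c'=3/10, d'=19/10
row 2: denom=10−3·3/10=91/10; d'=(-16−3·19/10)/(91/10)=-31/13
row 3: denom=8−2·20/91=688/91; d'=(33−2·-31/13)/(688/91)=3437/688
row 4: denom=6−2·91/344=941/172; d'=(-51−2·3437/688)/(941/172)=-20981/1882
back: M4=-20981/1882
back: M3=3437/688−91/344·-20981/1882=7476/941
back: M2=-31/13−20/91·7476/941=-3887/941
back: M1=19/10−3/10·-3887/941=2954/941
M: M0=0, M1=2954/941, M2=-3887/941, M3=7476/941, M4=-20981/1882, M5=0
seg 0: a=2, c=M0/2=0, d=(M1−M0)/(6·2)=1477/5646, b=Δ0−h0·(2M0+M1)/6=-20023/5646
seg 1: a=-3, c=M1/2=1477/941, d=(M2−M1)/(6·3)=-6841/16938, b=Δ1−h1·(2M1+M2)/6=-2299/5646
seg 2: a=-1, c=M2/2=-3887/1882, d=(M3−M2)/(6·2)=11363/11292, b=Δ2−h2·(2M2+M3)/6=-5348/2823
seg 3: a=-5, c=M3/2=3738/941, d=(M4−M3)/(6·2)=-35933/22584, b=Δ3−h3·(2M3+M4)/6=5419/2823
seg 4: a=2, c=M4/2=-20981/3764, d=(M5−M4)/(6·1)=20981/11292, b=Δ4−h4·(2M4+M5)/6=-7249/5646
t_q=39/4 → seg 4, τ=3/4; S=2+-7249/5646·τ+-20981/3764·τ²+20981/11292·τ³=-316663/240896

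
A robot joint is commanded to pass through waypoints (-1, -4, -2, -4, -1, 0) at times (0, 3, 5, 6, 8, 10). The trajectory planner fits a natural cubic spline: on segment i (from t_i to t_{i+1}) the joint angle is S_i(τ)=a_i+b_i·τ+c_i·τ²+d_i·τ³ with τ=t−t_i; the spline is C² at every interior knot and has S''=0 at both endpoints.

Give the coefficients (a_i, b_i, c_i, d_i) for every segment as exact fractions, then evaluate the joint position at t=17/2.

Δ: Δ0=-1, Δ1=1, Δ2=-2, Δ3=3/2, Δ4=1/2
row 1: diag=10, rhs=12; c'=1/5, d'=6/5
row 2: denom=6−2·1/5=28/5; d'=(-18−2·6/5)/(28/5)=-51/14
row 3: denom=6−1·5/28=163/28; d'=(21−1·-51/14)/(163/28)=690/163
row 4: denom=8−2·56/163=1192/163; d'=(-6−2·690/163)/(1192/163)=-1179/596
back: M4=-1179/596
back: M3=690/163−56/163·-1179/596=732/149
back: M2=-51/14−5/28·732/149=-1347/298
back: M1=6/5−1/5·-1347/298=627/298
M: M0=0, M1=627/298, M2=-1347/298, M3=732/149, M4=-1179/596, M5=0
seg 0: a=-1, c=M0/2=0, d=(M1−M0)/(6·3)=209/1788, b=Δ0−h0·(2M0+M1)/6=-1223/596
seg 1: a=-4, c=M1/2=627/596, d=(M2−M1)/(6·2)=-329/596, b=Δ1−h1·(2M1+M2)/6=329/298
seg 2: a=-2, c=M2/2=-1347/596, d=(M3−M2)/(6·1)=937/596, b=Δ2−h2·(2M2+M3)/6=-391/298
seg 3: a=-4, c=M3/2=366/149, d=(M4−M3)/(6·2)=-1369/2384, b=Δ3−h3·(2M3+M4)/6=-665/596
seg 4: a=-1, c=M4/2=-1179/1192, d=(M5−M4)/(6·2)=393/2384, b=Δ4−h4·(2M4+M5)/6=271/149
t_q=17/2 → seg 4, τ=1/2; S=-1+271/149·τ+-1179/1192·τ²+393/2384·τ³=-6051/19072

  seg 0: a=-1 b=-1223/596 c=0 d=209/1788
  seg 1: a=-4 b=329/298 c=627/596 d=-329/596
  seg 2: a=-2 b=-391/298 c=-1347/596 d=937/596
  seg 3: a=-4 b=-665/596 c=366/149 d=-1369/2384
  seg 4: a=-1 b=271/149 c=-1179/1192 d=393/2384
S(17/2) = -6051/19072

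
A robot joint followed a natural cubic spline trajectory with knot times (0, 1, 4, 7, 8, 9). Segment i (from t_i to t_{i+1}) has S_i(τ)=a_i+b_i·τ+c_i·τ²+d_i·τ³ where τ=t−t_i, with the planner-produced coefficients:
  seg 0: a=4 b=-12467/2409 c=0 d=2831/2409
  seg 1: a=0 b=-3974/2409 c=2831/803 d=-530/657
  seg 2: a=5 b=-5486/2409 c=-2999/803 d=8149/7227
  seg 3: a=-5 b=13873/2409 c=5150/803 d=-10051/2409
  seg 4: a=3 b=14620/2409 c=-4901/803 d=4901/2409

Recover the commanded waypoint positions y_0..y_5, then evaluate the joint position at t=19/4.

y_0 = S_0(0) = a_0 = 4
y_1 = S_1(0) = a_1 = 0
y_2 = S_2(0) = a_2 = 5
y_3 = S_3(0) = a_3 = -5
y_4 = S_4(0) = a_4 = 3
y_5 = S_4(1) = 5
t_q=19/4 is in segment 2 (τ=3/4); S_2(τ)=85667/51392

y_0=4 y_1=0 y_2=5 y_3=-5 y_4=3 y_5=5
S(19/4) = 85667/51392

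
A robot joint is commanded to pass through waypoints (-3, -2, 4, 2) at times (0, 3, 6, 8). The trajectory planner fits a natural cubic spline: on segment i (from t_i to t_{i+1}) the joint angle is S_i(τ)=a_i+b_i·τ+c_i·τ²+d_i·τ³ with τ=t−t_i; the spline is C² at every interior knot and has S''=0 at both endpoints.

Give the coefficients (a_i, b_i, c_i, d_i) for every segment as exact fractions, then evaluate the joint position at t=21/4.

  seg 0: a=-3 b=-40/111 c=0 d=77/999
  seg 1: a=-2 b=191/111 c=77/111 d=-200/999
  seg 2: a=4 b=53/111 c=-41/37 d=41/222
S(21/4) = 1837/592

Δ: Δ0=1/3, Δ1=2, Δ2=-1
row 1: diag=12, rhs=10; c'=1/4, d'=5/6
row 2: denom=10−3·1/4=37/4; d'=(-18−3·5/6)/(37/4)=-82/37
back: M2=-82/37
back: M1=5/6−1/4·-82/37=154/111
M: M0=0, M1=154/111, M2=-82/37, M3=0
seg 0: a=-3, c=M0/2=0, d=(M1−M0)/(6·3)=77/999, b=Δ0−h0·(2M0+M1)/6=-40/111
seg 1: a=-2, c=M1/2=77/111, d=(M2−M1)/(6·3)=-200/999, b=Δ1−h1·(2M1+M2)/6=191/111
seg 2: a=4, c=M2/2=-41/37, d=(M3−M2)/(6·2)=41/222, b=Δ2−h2·(2M2+M3)/6=53/111
t_q=21/4 → seg 1, τ=9/4; S=-2+191/111·τ+77/111·τ²+-200/999·τ³=1837/592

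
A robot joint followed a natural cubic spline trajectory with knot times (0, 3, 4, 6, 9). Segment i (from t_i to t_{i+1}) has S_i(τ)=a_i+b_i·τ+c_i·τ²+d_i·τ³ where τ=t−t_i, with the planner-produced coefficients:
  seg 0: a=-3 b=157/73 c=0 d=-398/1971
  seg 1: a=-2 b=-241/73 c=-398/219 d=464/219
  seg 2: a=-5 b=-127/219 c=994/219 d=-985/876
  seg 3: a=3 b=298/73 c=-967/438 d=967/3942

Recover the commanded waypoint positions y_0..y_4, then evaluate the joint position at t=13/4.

y_0=-3 y_1=-2 y_2=-5 y_3=3 y_4=2
S(13/4) = -1697/584

y_0 = S_0(0) = a_0 = -3
y_1 = S_1(0) = a_1 = -2
y_2 = S_2(0) = a_2 = -5
y_3 = S_3(0) = a_3 = 3
y_4 = S_3(3) = 2
t_q=13/4 is in segment 1 (τ=1/4); S_1(τ)=-1697/584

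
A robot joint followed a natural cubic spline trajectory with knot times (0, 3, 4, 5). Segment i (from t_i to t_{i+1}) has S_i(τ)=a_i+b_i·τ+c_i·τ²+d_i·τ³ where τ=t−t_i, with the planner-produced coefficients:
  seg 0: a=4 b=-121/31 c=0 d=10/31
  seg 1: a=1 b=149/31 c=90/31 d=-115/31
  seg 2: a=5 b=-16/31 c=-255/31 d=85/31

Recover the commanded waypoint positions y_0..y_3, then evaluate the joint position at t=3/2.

y_0 = S_0(0) = a_0 = 4
y_1 = S_1(0) = a_1 = 1
y_2 = S_2(0) = a_2 = 5
y_3 = S_2(1) = -1
t_q=3/2 is in segment 0 (τ=3/2); S_0(τ)=-95/124

y_0=4 y_1=1 y_2=5 y_3=-1
S(3/2) = -95/124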